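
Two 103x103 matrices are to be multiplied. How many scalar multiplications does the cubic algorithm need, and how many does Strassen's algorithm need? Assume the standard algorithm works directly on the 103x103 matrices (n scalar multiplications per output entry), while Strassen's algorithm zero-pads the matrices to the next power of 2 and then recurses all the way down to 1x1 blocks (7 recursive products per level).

Matrix multiplication for 103x103 matrices:

Strassen's algorithm requires power-of-2 dimensions. Pad 103x103 to 128x128 (next power of 2).

Standard algorithm: 103^3 = 1092727 multiplications
Strassen's algorithm: 7^(log2(128)) = 7^7 = 823543 multiplications
Savings: 1092727 - 823543 = 269184 multiplications

Standard: 1092727 multiplications (103^3). Strassen: 823543 multiplications (7^7, after padding to 128x128). Strassen reduces 8 recursive multiplications to 7 at each level.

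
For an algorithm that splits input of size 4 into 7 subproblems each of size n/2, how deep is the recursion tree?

For divide and conquer with division factor 2:

Problem sizes at each level:
Level 0: 4
Level 1: 2
Level 2: 1

The root is level 0 and the size-1 base case is level 2 (the tree spans levels 0 through 2, i.e. 3 levels counting the root), so the depth is the number of divisions: log_2(4) = 2

The recursion tree depth is log_2(4) = 2. At each level, the problem size is divided by 2, so it takes 2 divisions to reduce to a base case of size 1. The algorithm makes 7 recursive calls at each level.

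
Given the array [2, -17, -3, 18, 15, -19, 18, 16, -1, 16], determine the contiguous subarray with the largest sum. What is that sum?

Using Kadane's algorithm on [2, -17, -3, 18, 15, -19, 18, 16, -1, 16]:

Scanning through the array:
Position 1 (value -17): max_ending_here = -15, max_so_far = 2
Position 2 (value -3): max_ending_here = -3, max_so_far = 2
Position 3 (value 18): max_ending_here = 18, max_so_far = 18
Position 4 (value 15): max_ending_here = 33, max_so_far = 33
Position 5 (value -19): max_ending_here = 14, max_so_far = 33
Position 6 (value 18): max_ending_here = 32, max_so_far = 33
Position 7 (value 16): max_ending_here = 48, max_so_far = 48
Position 8 (value -1): max_ending_here = 47, max_so_far = 48
Position 9 (value 16): max_ending_here = 63, max_so_far = 63

Maximum subarray: [18, 15, -19, 18, 16, -1, 16]
Maximum sum: 63

The maximum subarray is [18, 15, -19, 18, 16, -1, 16] with sum 63. This subarray runs from index 3 to index 9.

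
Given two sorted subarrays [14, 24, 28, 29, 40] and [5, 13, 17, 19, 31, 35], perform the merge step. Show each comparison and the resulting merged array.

Merging process:

Compare 14 vs 5: take 5 from right. Merged: [5]
Compare 14 vs 13: take 13 from right. Merged: [5, 13]
Compare 14 vs 17: take 14 from left. Merged: [5, 13, 14]
Compare 24 vs 17: take 17 from right. Merged: [5, 13, 14, 17]
Compare 24 vs 19: take 19 from right. Merged: [5, 13, 14, 17, 19]
Compare 24 vs 31: take 24 from left. Merged: [5, 13, 14, 17, 19, 24]
Compare 28 vs 31: take 28 from left. Merged: [5, 13, 14, 17, 19, 24, 28]
Compare 29 vs 31: take 29 from left. Merged: [5, 13, 14, 17, 19, 24, 28, 29]
Compare 40 vs 31: take 31 from right. Merged: [5, 13, 14, 17, 19, 24, 28, 29, 31]
Compare 40 vs 35: take 35 from right. Merged: [5, 13, 14, 17, 19, 24, 28, 29, 31, 35]
Append remaining from left: [40]. Merged: [5, 13, 14, 17, 19, 24, 28, 29, 31, 35, 40]

Final merged array: [5, 13, 14, 17, 19, 24, 28, 29, 31, 35, 40]
Total comparisons: 10

The merged array is [5, 13, 14, 17, 19, 24, 28, 29, 31, 35, 40], requiring 10 comparisons. The merge step runs in O(n) time where n is the total number of elements.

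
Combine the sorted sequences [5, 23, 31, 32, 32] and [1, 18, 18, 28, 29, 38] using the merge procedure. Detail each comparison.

Merging process:

Compare 5 vs 1: take 1 from right. Merged: [1]
Compare 5 vs 18: take 5 from left. Merged: [1, 5]
Compare 23 vs 18: take 18 from right. Merged: [1, 5, 18]
Compare 23 vs 18: take 18 from right. Merged: [1, 5, 18, 18]
Compare 23 vs 28: take 23 from left. Merged: [1, 5, 18, 18, 23]
Compare 31 vs 28: take 28 from right. Merged: [1, 5, 18, 18, 23, 28]
Compare 31 vs 29: take 29 from right. Merged: [1, 5, 18, 18, 23, 28, 29]
Compare 31 vs 38: take 31 from left. Merged: [1, 5, 18, 18, 23, 28, 29, 31]
Compare 32 vs 38: take 32 from left. Merged: [1, 5, 18, 18, 23, 28, 29, 31, 32]
Compare 32 vs 38: take 32 from left. Merged: [1, 5, 18, 18, 23, 28, 29, 31, 32, 32]
Append remaining from right: [38]. Merged: [1, 5, 18, 18, 23, 28, 29, 31, 32, 32, 38]

Final merged array: [1, 5, 18, 18, 23, 28, 29, 31, 32, 32, 38]
Total comparisons: 10

The merged array is [1, 5, 18, 18, 23, 28, 29, 31, 32, 32, 38], requiring 10 comparisons. The merge step runs in O(n) time where n is the total number of elements.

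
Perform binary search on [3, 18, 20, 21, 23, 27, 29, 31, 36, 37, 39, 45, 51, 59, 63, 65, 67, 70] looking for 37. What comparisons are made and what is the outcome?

Binary search for 37 in [3, 18, 20, 21, 23, 27, 29, 31, 36, 37, 39, 45, 51, 59, 63, 65, 67, 70]:

lo=0, hi=17, mid=8, arr[mid]=36 -> 36 < 37, search right half
lo=9, hi=17, mid=13, arr[mid]=59 -> 59 > 37, search left half
lo=9, hi=12, mid=10, arr[mid]=39 -> 39 > 37, search left half
lo=9, hi=9, mid=9, arr[mid]=37 -> Found target at index 9!

Binary search finds 37 at index 9 after 4 comparisons. The search repeatedly halves the search space by comparing with the middle element.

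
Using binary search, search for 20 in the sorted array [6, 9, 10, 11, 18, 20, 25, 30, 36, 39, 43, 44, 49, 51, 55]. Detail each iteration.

Binary search for 20 in [6, 9, 10, 11, 18, 20, 25, 30, 36, 39, 43, 44, 49, 51, 55]:

lo=0, hi=14, mid=7, arr[mid]=30 -> 30 > 20, search left half
lo=0, hi=6, mid=3, arr[mid]=11 -> 11 < 20, search right half
lo=4, hi=6, mid=5, arr[mid]=20 -> Found target at index 5!

Binary search finds 20 at index 5 after 3 comparisons. The search repeatedly halves the search space by comparing with the middle element.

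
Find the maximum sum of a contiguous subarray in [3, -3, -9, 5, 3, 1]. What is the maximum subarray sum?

Using Kadane's algorithm on [3, -3, -9, 5, 3, 1]:

Scanning through the array:
Position 1 (value -3): max_ending_here = 0, max_so_far = 3
Position 2 (value -9): max_ending_here = -9, max_so_far = 3
Position 3 (value 5): max_ending_here = 5, max_so_far = 5
Position 4 (value 3): max_ending_here = 8, max_so_far = 8
Position 5 (value 1): max_ending_here = 9, max_so_far = 9

Maximum subarray: [5, 3, 1]
Maximum sum: 9

The maximum subarray is [5, 3, 1] with sum 9. This subarray runs from index 3 to index 5.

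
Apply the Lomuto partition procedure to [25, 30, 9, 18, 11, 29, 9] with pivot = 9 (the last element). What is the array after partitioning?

Lomuto partition with pivot = 9:

Initial array: [25, 30, 9, 18, 11, 29, 9]

arr[0]=25 > 9: no swap
arr[1]=30 > 9: no swap
arr[2]=9 <= 9: swap with position 0, array becomes [9, 30, 25, 18, 11, 29, 9]
arr[3]=18 > 9: no swap
arr[4]=11 > 9: no swap
arr[5]=29 > 9: no swap

Place pivot at position 1: [9, 9, 25, 18, 11, 29, 30]
Pivot position: 1

After partitioning with pivot 9, the array becomes [9, 9, 25, 18, 11, 29, 30]. The pivot is placed at index 1. All elements to the left of the pivot are <= 9, and all elements to the right are > 9.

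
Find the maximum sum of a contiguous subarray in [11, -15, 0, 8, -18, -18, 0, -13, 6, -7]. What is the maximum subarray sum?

Using Kadane's algorithm on [11, -15, 0, 8, -18, -18, 0, -13, 6, -7]:

Scanning through the array:
Position 1 (value -15): max_ending_here = -4, max_so_far = 11
Position 2 (value 0): max_ending_here = 0, max_so_far = 11
Position 3 (value 8): max_ending_here = 8, max_so_far = 11
Position 4 (value -18): max_ending_here = -10, max_so_far = 11
Position 5 (value -18): max_ending_here = -18, max_so_far = 11
Position 6 (value 0): max_ending_here = 0, max_so_far = 11
Position 7 (value -13): max_ending_here = -13, max_so_far = 11
Position 8 (value 6): max_ending_here = 6, max_so_far = 11
Position 9 (value -7): max_ending_here = -1, max_so_far = 11

Maximum subarray: [11]
Maximum sum: 11

The maximum subarray is [11] with sum 11. This subarray runs from index 0 to index 0.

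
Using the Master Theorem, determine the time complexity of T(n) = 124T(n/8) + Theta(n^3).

Master Theorem for T(n) = 124T(n/8) + O(n^3):

a = 124, b = 8, c = 3
log_b(a) = log_8(124) = 2.3181

Case 3: c = 3 > log_8(124) = 2.3181
T(n) = O(n^3) = O(n^3)

For T(n) = 124T(n/8) + O(n^3): log_8(124) = 2.3181. This is Case 3 of the Master Theorem (c > log_b(a), work dominated by root), giving O(n^3).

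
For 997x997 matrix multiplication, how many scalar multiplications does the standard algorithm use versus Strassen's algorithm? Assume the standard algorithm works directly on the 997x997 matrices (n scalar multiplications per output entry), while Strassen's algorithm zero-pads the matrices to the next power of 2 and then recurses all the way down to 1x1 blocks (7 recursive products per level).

Matrix multiplication for 997x997 matrices:

Strassen's algorithm requires power-of-2 dimensions. Pad 997x997 to 1024x1024 (next power of 2).

Standard algorithm: 997^3 = 991026973 multiplications
Strassen's algorithm: 7^(log2(1024)) = 7^10 = 282475249 multiplications
Savings: 991026973 - 282475249 = 708551724 multiplications

Standard: 991026973 multiplications (997^3). Strassen: 282475249 multiplications (7^10, after padding to 1024x1024). Strassen reduces 8 recursive multiplications to 7 at each level.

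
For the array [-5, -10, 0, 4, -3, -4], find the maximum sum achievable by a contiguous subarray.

Using Kadane's algorithm on [-5, -10, 0, 4, -3, -4]:

Scanning through the array:
Position 1 (value -10): max_ending_here = -10, max_so_far = -5
Position 2 (value 0): max_ending_here = 0, max_so_far = 0
Position 3 (value 4): max_ending_here = 4, max_so_far = 4
Position 4 (value -3): max_ending_here = 1, max_so_far = 4
Position 5 (value -4): max_ending_here = -3, max_so_far = 4

Maximum subarray: [0, 4]
Maximum sum: 4

The maximum subarray is [0, 4] with sum 4. This subarray runs from index 2 to index 3.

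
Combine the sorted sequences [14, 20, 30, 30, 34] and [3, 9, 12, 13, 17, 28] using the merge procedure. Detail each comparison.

Merging process:

Compare 14 vs 3: take 3 from right. Merged: [3]
Compare 14 vs 9: take 9 from right. Merged: [3, 9]
Compare 14 vs 12: take 12 from right. Merged: [3, 9, 12]
Compare 14 vs 13: take 13 from right. Merged: [3, 9, 12, 13]
Compare 14 vs 17: take 14 from left. Merged: [3, 9, 12, 13, 14]
Compare 20 vs 17: take 17 from right. Merged: [3, 9, 12, 13, 14, 17]
Compare 20 vs 28: take 20 from left. Merged: [3, 9, 12, 13, 14, 17, 20]
Compare 30 vs 28: take 28 from right. Merged: [3, 9, 12, 13, 14, 17, 20, 28]
Append remaining from left: [30, 30, 34]. Merged: [3, 9, 12, 13, 14, 17, 20, 28, 30, 30, 34]

Final merged array: [3, 9, 12, 13, 14, 17, 20, 28, 30, 30, 34]
Total comparisons: 8

The merged array is [3, 9, 12, 13, 14, 17, 20, 28, 30, 30, 34], requiring 8 comparisons. The merge step runs in O(n) time where n is the total number of elements.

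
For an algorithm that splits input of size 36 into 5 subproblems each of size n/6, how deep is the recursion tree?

For divide and conquer with division factor 6:

Problem sizes at each level:
Level 0: 36
Level 1: 6
Level 2: 1

The root is level 0 and the size-1 base case is level 2 (the tree spans levels 0 through 2, i.e. 3 levels counting the root), so the depth is the number of divisions: log_6(36) = 2

The recursion tree depth is log_6(36) = 2. At each level, the problem size is divided by 6, so it takes 2 divisions to reduce to a base case of size 1. The algorithm makes 5 recursive calls at each level.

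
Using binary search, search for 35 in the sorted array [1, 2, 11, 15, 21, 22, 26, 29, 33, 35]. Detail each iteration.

Binary search for 35 in [1, 2, 11, 15, 21, 22, 26, 29, 33, 35]:

lo=0, hi=9, mid=4, arr[mid]=21 -> 21 < 35, search right half
lo=5, hi=9, mid=7, arr[mid]=29 -> 29 < 35, search right half
lo=8, hi=9, mid=8, arr[mid]=33 -> 33 < 35, search right half
lo=9, hi=9, mid=9, arr[mid]=35 -> Found target at index 9!

Binary search finds 35 at index 9 after 4 comparisons. The search repeatedly halves the search space by comparing with the middle element.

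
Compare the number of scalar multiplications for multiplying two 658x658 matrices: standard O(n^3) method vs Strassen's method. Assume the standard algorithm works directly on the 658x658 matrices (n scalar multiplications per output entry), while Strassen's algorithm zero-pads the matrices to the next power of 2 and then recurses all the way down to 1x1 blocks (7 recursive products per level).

Matrix multiplication for 658x658 matrices:

Strassen's algorithm requires power-of-2 dimensions. Pad 658x658 to 1024x1024 (next power of 2).

Standard algorithm: 658^3 = 284890312 multiplications
Strassen's algorithm: 7^(log2(1024)) = 7^10 = 282475249 multiplications
Savings: 284890312 - 282475249 = 2415063 multiplications

Standard: 284890312 multiplications (658^3). Strassen: 282475249 multiplications (7^10, after padding to 1024x1024). Strassen reduces 8 recursive multiplications to 7 at each level.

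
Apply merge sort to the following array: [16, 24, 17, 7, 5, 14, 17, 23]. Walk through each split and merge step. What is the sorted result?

Merge sort trace:

Split: [16, 24, 17, 7, 5, 14, 17, 23] -> [16, 24, 17, 7] and [5, 14, 17, 23]
  Split: [16, 24, 17, 7] -> [16, 24] and [17, 7]
    Split: [16, 24] -> [16] and [24]
    Merge: [16] + [24] -> [16, 24]
    Split: [17, 7] -> [17] and [7]
    Merge: [17] + [7] -> [7, 17]
  Merge: [16, 24] + [7, 17] -> [7, 16, 17, 24]
  Split: [5, 14, 17, 23] -> [5, 14] and [17, 23]
    Split: [5, 14] -> [5] and [14]
    Merge: [5] + [14] -> [5, 14]
    Split: [17, 23] -> [17] and [23]
    Merge: [17] + [23] -> [17, 23]
  Merge: [5, 14] + [17, 23] -> [5, 14, 17, 23]
Merge: [7, 16, 17, 24] + [5, 14, 17, 23] -> [5, 7, 14, 16, 17, 17, 23, 24]

Final sorted array: [5, 7, 14, 16, 17, 17, 23, 24]

The merge sort proceeds by recursively splitting the array and merging sorted halves.
After all merges, the sorted array is [5, 7, 14, 16, 17, 17, 23, 24].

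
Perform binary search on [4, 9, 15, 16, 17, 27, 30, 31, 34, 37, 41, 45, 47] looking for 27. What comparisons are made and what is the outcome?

Binary search for 27 in [4, 9, 15, 16, 17, 27, 30, 31, 34, 37, 41, 45, 47]:

lo=0, hi=12, mid=6, arr[mid]=30 -> 30 > 27, search left half
lo=0, hi=5, mid=2, arr[mid]=15 -> 15 < 27, search right half
lo=3, hi=5, mid=4, arr[mid]=17 -> 17 < 27, search right half
lo=5, hi=5, mid=5, arr[mid]=27 -> Found target at index 5!

Binary search finds 27 at index 5 after 4 comparisons. The search repeatedly halves the search space by comparing with the middle element.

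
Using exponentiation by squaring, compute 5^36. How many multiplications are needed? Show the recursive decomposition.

Computing 5^36 by squaring (build up from 5^1; each line after the first costs one multiplication):

5^1 = 5
5^2 = (5^1)^2 = 5^2 = 25
5^4 = (5^2)^2 = 25^2 = 625
5^8 = (5^4)^2 = 625^2 = 390625
5^9 = 5 * 5^8 = 5 * 390625 = 1953125
5^18 = (5^9)^2 = 1953125^2 = 3814697265625
5^36 = (5^18)^2 = 3814697265625^2 = 14551915228366851806640625

Result: 14551915228366851806640625
Multiplications needed: 6 (6 lines after 5^1)

5^36 = 14551915228366851806640625. Using exponentiation by squaring, this requires 6 multiplications. The key idea: if the exponent is even, square the half-power; if odd, multiply by the base once.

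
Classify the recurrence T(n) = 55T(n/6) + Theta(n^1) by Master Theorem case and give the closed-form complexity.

Master Theorem for T(n) = 55T(n/6) + O(n^1):

a = 55, b = 6, c = 1
log_b(a) = log_6(55) = 2.2365

Case 1: c = 1 < log_6(55) = 2.2365
T(n) = O(n^(log_6 55))

For T(n) = 55T(n/6) + O(n^1): log_6(55) = 2.2365. This is Case 1 of the Master Theorem (c < log_b(a), work dominated by leaves), giving O(n^(log_6 55)).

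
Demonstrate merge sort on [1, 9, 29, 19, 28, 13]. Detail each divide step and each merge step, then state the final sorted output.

Merge sort trace:

Split: [1, 9, 29, 19, 28, 13] -> [1, 9, 29] and [19, 28, 13]
  Split: [1, 9, 29] -> [1] and [9, 29]
    Split: [9, 29] -> [9] and [29]
    Merge: [9] + [29] -> [9, 29]
  Merge: [1] + [9, 29] -> [1, 9, 29]
  Split: [19, 28, 13] -> [19] and [28, 13]
    Split: [28, 13] -> [28] and [13]
    Merge: [28] + [13] -> [13, 28]
  Merge: [19] + [13, 28] -> [13, 19, 28]
Merge: [1, 9, 29] + [13, 19, 28] -> [1, 9, 13, 19, 28, 29]

Final sorted array: [1, 9, 13, 19, 28, 29]

The merge sort proceeds by recursively splitting the array and merging sorted halves.
After all merges, the sorted array is [1, 9, 13, 19, 28, 29].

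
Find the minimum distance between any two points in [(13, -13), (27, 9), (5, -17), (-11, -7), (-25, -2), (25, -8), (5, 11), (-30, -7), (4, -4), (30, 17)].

Computing all pairwise distances among 10 points:

d((13, -13), (27, 9)) = 26.0768
d((13, -13), (5, -17)) = 8.9443
d((13, -13), (-11, -7)) = 24.7386
d((13, -13), (-25, -2)) = 39.5601
d((13, -13), (25, -8)) = 13.0
d((13, -13), (5, 11)) = 25.2982
d((13, -13), (-30, -7)) = 43.4166
d((13, -13), (4, -4)) = 12.7279
d((13, -13), (30, 17)) = 34.4819
d((27, 9), (5, -17)) = 34.0588
d((27, 9), (-11, -7)) = 41.2311
d((27, 9), (-25, -2)) = 53.1507
d((27, 9), (25, -8)) = 17.1172
d((27, 9), (5, 11)) = 22.0907
d((27, 9), (-30, -7)) = 59.203
d((27, 9), (4, -4)) = 26.4197
d((27, 9), (30, 17)) = 8.544
d((5, -17), (-11, -7)) = 18.868
d((5, -17), (-25, -2)) = 33.541
d((5, -17), (25, -8)) = 21.9317
d((5, -17), (5, 11)) = 28.0
d((5, -17), (-30, -7)) = 36.4005
d((5, -17), (4, -4)) = 13.0384
d((5, -17), (30, 17)) = 42.2019
d((-11, -7), (-25, -2)) = 14.8661
d((-11, -7), (25, -8)) = 36.0139
d((-11, -7), (5, 11)) = 24.0832
d((-11, -7), (-30, -7)) = 19.0
d((-11, -7), (4, -4)) = 15.2971
d((-11, -7), (30, 17)) = 47.5079
d((-25, -2), (25, -8)) = 50.3587
d((-25, -2), (5, 11)) = 32.6956
d((-25, -2), (-30, -7)) = 7.0711 <-- minimum
d((-25, -2), (4, -4)) = 29.0689
d((-25, -2), (30, 17)) = 58.1893
d((25, -8), (5, 11)) = 27.5862
d((25, -8), (-30, -7)) = 55.0091
d((25, -8), (4, -4)) = 21.3776
d((25, -8), (30, 17)) = 25.4951
d((5, 11), (-30, -7)) = 39.3573
d((5, 11), (4, -4)) = 15.0333
d((5, 11), (30, 17)) = 25.7099
d((-30, -7), (4, -4)) = 34.1321
d((-30, -7), (30, 17)) = 64.622
d((4, -4), (30, 17)) = 33.4215

Closest pair: (-25, -2) and (-30, -7) with distance 7.0711

The closest pair is (-25, -2) and (-30, -7) with Euclidean distance 7.0711. For 10 points, brute-force pairwise comparison is shown above. For large n, the divide-and-conquer algorithm (sort by x, recurse on halves, check the dividing strip) achieves O(n log n).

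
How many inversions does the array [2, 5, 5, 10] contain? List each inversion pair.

Finding inversions in [2, 5, 5, 10]:


Total inversions: 0

The array has 0 inversions. It is already sorted.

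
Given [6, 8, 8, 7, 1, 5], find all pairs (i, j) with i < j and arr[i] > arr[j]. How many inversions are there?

Finding inversions in [6, 8, 8, 7, 1, 5]:

(0, 4): arr[0]=6 > arr[4]=1
(0, 5): arr[0]=6 > arr[5]=5
(1, 3): arr[1]=8 > arr[3]=7
(1, 4): arr[1]=8 > arr[4]=1
(1, 5): arr[1]=8 > arr[5]=5
(2, 3): arr[2]=8 > arr[3]=7
(2, 4): arr[2]=8 > arr[4]=1
(2, 5): arr[2]=8 > arr[5]=5
(3, 4): arr[3]=7 > arr[4]=1
(3, 5): arr[3]=7 > arr[5]=5

Total inversions: 10

The array has 10 inversion(s): (0,4), (0,5), (1,3), (1,4), (1,5), (2,3), (2,4), (2,5), (3,4), (3,5). Each pair (i,j) satisfies i < j and arr[i] > arr[j].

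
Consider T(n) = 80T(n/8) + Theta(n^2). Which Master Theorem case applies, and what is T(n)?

Master Theorem for T(n) = 80T(n/8) + O(n^2):

a = 80, b = 8, c = 2
log_b(a) = log_8(80) = 2.1073

Case 1: c = 2 < log_8(80) = 2.1073
T(n) = O(n^(log_8 80))

For T(n) = 80T(n/8) + O(n^2): log_8(80) = 2.1073. This is Case 1 of the Master Theorem (c < log_b(a), work dominated by leaves), giving O(n^(log_8 80)).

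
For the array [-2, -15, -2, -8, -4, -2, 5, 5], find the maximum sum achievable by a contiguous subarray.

Using Kadane's algorithm on [-2, -15, -2, -8, -4, -2, 5, 5]:

Scanning through the array:
Position 1 (value -15): max_ending_here = -15, max_so_far = -2
Position 2 (value -2): max_ending_here = -2, max_so_far = -2
Position 3 (value -8): max_ending_here = -8, max_so_far = -2
Position 4 (value -4): max_ending_here = -4, max_so_far = -2
Position 5 (value -2): max_ending_here = -2, max_so_far = -2
Position 6 (value 5): max_ending_here = 5, max_so_far = 5
Position 7 (value 5): max_ending_here = 10, max_so_far = 10

Maximum subarray: [5, 5]
Maximum sum: 10

The maximum subarray is [5, 5] with sum 10. This subarray runs from index 6 to index 7.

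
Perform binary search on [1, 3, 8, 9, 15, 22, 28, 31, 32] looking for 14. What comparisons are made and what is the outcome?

Binary search for 14 in [1, 3, 8, 9, 15, 22, 28, 31, 32]:

lo=0, hi=8, mid=4, arr[mid]=15 -> 15 > 14, search left half
lo=0, hi=3, mid=1, arr[mid]=3 -> 3 < 14, search right half
lo=2, hi=3, mid=2, arr[mid]=8 -> 8 < 14, search right half
lo=3, hi=3, mid=3, arr[mid]=9 -> 9 < 14, search right half
lo=4 > hi=3, target 14 not found

Binary search determines that 14 is not in the array after 4 comparisons. The search space was exhausted without finding the target.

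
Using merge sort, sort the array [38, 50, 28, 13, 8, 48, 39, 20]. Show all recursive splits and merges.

Merge sort trace:

Split: [38, 50, 28, 13, 8, 48, 39, 20] -> [38, 50, 28, 13] and [8, 48, 39, 20]
  Split: [38, 50, 28, 13] -> [38, 50] and [28, 13]
    Split: [38, 50] -> [38] and [50]
    Merge: [38] + [50] -> [38, 50]
    Split: [28, 13] -> [28] and [13]
    Merge: [28] + [13] -> [13, 28]
  Merge: [38, 50] + [13, 28] -> [13, 28, 38, 50]
  Split: [8, 48, 39, 20] -> [8, 48] and [39, 20]
    Split: [8, 48] -> [8] and [48]
    Merge: [8] + [48] -> [8, 48]
    Split: [39, 20] -> [39] and [20]
    Merge: [39] + [20] -> [20, 39]
  Merge: [8, 48] + [20, 39] -> [8, 20, 39, 48]
Merge: [13, 28, 38, 50] + [8, 20, 39, 48] -> [8, 13, 20, 28, 38, 39, 48, 50]

Final sorted array: [8, 13, 20, 28, 38, 39, 48, 50]

The merge sort proceeds by recursively splitting the array and merging sorted halves.
After all merges, the sorted array is [8, 13, 20, 28, 38, 39, 48, 50].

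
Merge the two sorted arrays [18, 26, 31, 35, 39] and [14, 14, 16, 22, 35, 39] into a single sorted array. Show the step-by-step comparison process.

Merging process:

Compare 18 vs 14: take 14 from right. Merged: [14]
Compare 18 vs 14: take 14 from right. Merged: [14, 14]
Compare 18 vs 16: take 16 from right. Merged: [14, 14, 16]
Compare 18 vs 22: take 18 from left. Merged: [14, 14, 16, 18]
Compare 26 vs 22: take 22 from right. Merged: [14, 14, 16, 18, 22]
Compare 26 vs 35: take 26 from left. Merged: [14, 14, 16, 18, 22, 26]
Compare 31 vs 35: take 31 from left. Merged: [14, 14, 16, 18, 22, 26, 31]
Compare 35 vs 35: take 35 from left. Merged: [14, 14, 16, 18, 22, 26, 31, 35]
Compare 39 vs 35: take 35 from right. Merged: [14, 14, 16, 18, 22, 26, 31, 35, 35]
Compare 39 vs 39: take 39 from left. Merged: [14, 14, 16, 18, 22, 26, 31, 35, 35, 39]
Append remaining from right: [39]. Merged: [14, 14, 16, 18, 22, 26, 31, 35, 35, 39, 39]

Final merged array: [14, 14, 16, 18, 22, 26, 31, 35, 35, 39, 39]
Total comparisons: 10

The merged array is [14, 14, 16, 18, 22, 26, 31, 35, 35, 39, 39], requiring 10 comparisons. The merge step runs in O(n) time where n is the total number of elements.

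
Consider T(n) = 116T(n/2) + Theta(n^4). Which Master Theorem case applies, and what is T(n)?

Master Theorem for T(n) = 116T(n/2) + O(n^4):

a = 116, b = 2, c = 4
log_b(a) = log_2(116) = 6.8580

Case 1: c = 4 < log_2(116) = 6.8580
T(n) = O(n^(log_2 116))

For T(n) = 116T(n/2) + O(n^4): log_2(116) = 6.8580. This is Case 1 of the Master Theorem (c < log_b(a), work dominated by leaves), giving O(n^(log_2 116)).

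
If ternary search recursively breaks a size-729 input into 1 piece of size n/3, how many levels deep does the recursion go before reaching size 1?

For divide and conquer with division factor 3:

Problem sizes at each level:
Level 0: 729
Level 1: 243
Level 2: 81
Level 3: 27
Level 4: 9
Level 5: 3
Level 6: 1

The root is level 0 and the size-1 base case is level 6 (the tree spans levels 0 through 6, i.e. 7 levels counting the root), so the depth is the number of divisions: log_3(729) = 6

The recursion tree depth is log_3(729) = 6. At each level, the problem size is divided by 3, so it takes 6 divisions to reduce to a base case of size 1. The algorithm makes 1 recursive call at each level.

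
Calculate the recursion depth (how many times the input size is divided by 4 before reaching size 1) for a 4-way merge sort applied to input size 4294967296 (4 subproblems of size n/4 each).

For divide and conquer with division factor 4:

Problem sizes at each level:
Level 0: 4294967296
Level 1: 1073741824
Level 2: 268435456
Level 3: 67108864
Level 4: 16777216
Level 5: 4194304
Level 6: 1048576
Level 7: 262144
Level 8: 65536
Level 9: 16384
Level 10: 4096
Level 11: 1024
Level 12: 256
Level 13: 64
Level 14: 16
Level 15: 4
Level 16: 1

The root is level 0 and the size-1 base case is level 16 (the tree spans levels 0 through 16, i.e. 17 levels counting the root), so the depth is the number of divisions: log_4(4294967296) = 16

The recursion tree depth is log_4(4294967296) = 16. At each level, the problem size is divided by 4, so it takes 16 divisions to reduce to a base case of size 1. The algorithm makes 4 recursive calls at each level.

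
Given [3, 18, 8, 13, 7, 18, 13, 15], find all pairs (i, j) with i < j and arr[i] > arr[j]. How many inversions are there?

Finding inversions in [3, 18, 8, 13, 7, 18, 13, 15]:

(1, 2): arr[1]=18 > arr[2]=8
(1, 3): arr[1]=18 > arr[3]=13
(1, 4): arr[1]=18 > arr[4]=7
(1, 6): arr[1]=18 > arr[6]=13
(1, 7): arr[1]=18 > arr[7]=15
(2, 4): arr[2]=8 > arr[4]=7
(3, 4): arr[3]=13 > arr[4]=7
(5, 6): arr[5]=18 > arr[6]=13
(5, 7): arr[5]=18 > arr[7]=15

Total inversions: 9

The array has 9 inversion(s): (1,2), (1,3), (1,4), (1,6), (1,7), (2,4), (3,4), (5,6), (5,7). Each pair (i,j) satisfies i < j and arr[i] > arr[j].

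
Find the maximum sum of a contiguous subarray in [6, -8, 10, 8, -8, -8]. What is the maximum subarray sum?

Using Kadane's algorithm on [6, -8, 10, 8, -8, -8]:

Scanning through the array:
Position 1 (value -8): max_ending_here = -2, max_so_far = 6
Position 2 (value 10): max_ending_here = 10, max_so_far = 10
Position 3 (value 8): max_ending_here = 18, max_so_far = 18
Position 4 (value -8): max_ending_here = 10, max_so_far = 18
Position 5 (value -8): max_ending_here = 2, max_so_far = 18

Maximum subarray: [10, 8]
Maximum sum: 18

The maximum subarray is [10, 8] with sum 18. This subarray runs from index 2 to index 3.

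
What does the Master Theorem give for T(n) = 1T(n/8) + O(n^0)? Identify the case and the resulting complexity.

Master Theorem for T(n) = 1T(n/8) + O(n^0):

a = 1, b = 8, c = 0
log_b(a) = log_8(1) = 0.0000

Case 2: c = 0 = log_8(1) = 0.0000
T(n) = O(n^0 log n) = O(log n)

For T(n) = 1T(n/8) + O(n^0): log_8(1) = 0.0000. This is Case 2 of the Master Theorem (c = log_b(a), equal work at all levels), giving O(log n).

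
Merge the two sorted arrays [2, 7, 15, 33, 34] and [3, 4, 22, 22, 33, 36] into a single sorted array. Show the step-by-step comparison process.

Merging process:

Compare 2 vs 3: take 2 from left. Merged: [2]
Compare 7 vs 3: take 3 from right. Merged: [2, 3]
Compare 7 vs 4: take 4 from right. Merged: [2, 3, 4]
Compare 7 vs 22: take 7 from left. Merged: [2, 3, 4, 7]
Compare 15 vs 22: take 15 from left. Merged: [2, 3, 4, 7, 15]
Compare 33 vs 22: take 22 from right. Merged: [2, 3, 4, 7, 15, 22]
Compare 33 vs 22: take 22 from right. Merged: [2, 3, 4, 7, 15, 22, 22]
Compare 33 vs 33: take 33 from left. Merged: [2, 3, 4, 7, 15, 22, 22, 33]
Compare 34 vs 33: take 33 from right. Merged: [2, 3, 4, 7, 15, 22, 22, 33, 33]
Compare 34 vs 36: take 34 from left. Merged: [2, 3, 4, 7, 15, 22, 22, 33, 33, 34]
Append remaining from right: [36]. Merged: [2, 3, 4, 7, 15, 22, 22, 33, 33, 34, 36]

Final merged array: [2, 3, 4, 7, 15, 22, 22, 33, 33, 34, 36]
Total comparisons: 10

The merged array is [2, 3, 4, 7, 15, 22, 22, 33, 33, 34, 36], requiring 10 comparisons. The merge step runs in O(n) time where n is the total number of elements.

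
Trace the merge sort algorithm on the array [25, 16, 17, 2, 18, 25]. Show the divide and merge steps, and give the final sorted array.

Merge sort trace:

Split: [25, 16, 17, 2, 18, 25] -> [25, 16, 17] and [2, 18, 25]
  Split: [25, 16, 17] -> [25] and [16, 17]
    Split: [16, 17] -> [16] and [17]
    Merge: [16] + [17] -> [16, 17]
  Merge: [25] + [16, 17] -> [16, 17, 25]
  Split: [2, 18, 25] -> [2] and [18, 25]
    Split: [18, 25] -> [18] and [25]
    Merge: [18] + [25] -> [18, 25]
  Merge: [2] + [18, 25] -> [2, 18, 25]
Merge: [16, 17, 25] + [2, 18, 25] -> [2, 16, 17, 18, 25, 25]

Final sorted array: [2, 16, 17, 18, 25, 25]

The merge sort proceeds by recursively splitting the array and merging sorted halves.
After all merges, the sorted array is [2, 16, 17, 18, 25, 25].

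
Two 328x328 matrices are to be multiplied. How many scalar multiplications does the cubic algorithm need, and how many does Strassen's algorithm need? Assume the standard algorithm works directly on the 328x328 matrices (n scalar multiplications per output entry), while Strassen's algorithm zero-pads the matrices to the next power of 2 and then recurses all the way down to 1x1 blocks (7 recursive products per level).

Matrix multiplication for 328x328 matrices:

Strassen's algorithm requires power-of-2 dimensions. Pad 328x328 to 512x512 (next power of 2).

Standard algorithm: 328^3 = 35287552 multiplications
Strassen's algorithm: 7^(log2(512)) = 7^9 = 40353607 multiplications
Difference: 35287552 - 40353607 = -5066055 (Strassen uses MORE here due to padding overhead — for small or just-over-power-of-2 n, padding can outweigh the per-level savings)

Standard: 35287552 multiplications (328^3). Strassen: 40353607 multiplications (7^9, after padding to 512x512). Strassen reduces 8 recursive multiplications to 7 at each level.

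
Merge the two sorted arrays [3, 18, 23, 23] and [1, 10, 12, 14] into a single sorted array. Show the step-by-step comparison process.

Merging process:

Compare 3 vs 1: take 1 from right. Merged: [1]
Compare 3 vs 10: take 3 from left. Merged: [1, 3]
Compare 18 vs 10: take 10 from right. Merged: [1, 3, 10]
Compare 18 vs 12: take 12 from right. Merged: [1, 3, 10, 12]
Compare 18 vs 14: take 14 from right. Merged: [1, 3, 10, 12, 14]
Append remaining from left: [18, 23, 23]. Merged: [1, 3, 10, 12, 14, 18, 23, 23]

Final merged array: [1, 3, 10, 12, 14, 18, 23, 23]
Total comparisons: 5

The merged array is [1, 3, 10, 12, 14, 18, 23, 23], requiring 5 comparisons. The merge step runs in O(n) time where n is the total number of elements.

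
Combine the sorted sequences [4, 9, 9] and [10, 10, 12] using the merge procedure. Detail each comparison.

Merging process:

Compare 4 vs 10: take 4 from left. Merged: [4]
Compare 9 vs 10: take 9 from left. Merged: [4, 9]
Compare 9 vs 10: take 9 from left. Merged: [4, 9, 9]
Append remaining from right: [10, 10, 12]. Merged: [4, 9, 9, 10, 10, 12]

Final merged array: [4, 9, 9, 10, 10, 12]
Total comparisons: 3

The merged array is [4, 9, 9, 10, 10, 12], requiring 3 comparisons. The merge step runs in O(n) time where n is the total number of elements.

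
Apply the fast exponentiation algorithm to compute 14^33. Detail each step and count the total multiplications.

Computing 14^33 by squaring (build up from 14^1; each line after the first costs one multiplication):

14^1 = 14
14^2 = (14^1)^2 = 14^2 = 196
14^4 = (14^2)^2 = 196^2 = 38416
14^8 = (14^4)^2 = 38416^2 = 1475789056
14^16 = (14^8)^2 = 1475789056^2 = 2177953337809371136
14^32 = (14^16)^2 = 2177953337809371136^2 = 4743480741674980702700443299789930496
14^33 = 14 * 14^32 = 14 * 4743480741674980702700443299789930496 = 66408730383449729837806206197059026944

Result: 66408730383449729837806206197059026944
Multiplications needed: 6 (6 lines after 14^1)

14^33 = 66408730383449729837806206197059026944. Using exponentiation by squaring, this requires 6 multiplications. The key idea: if the exponent is even, square the half-power; if odd, multiply by the base once.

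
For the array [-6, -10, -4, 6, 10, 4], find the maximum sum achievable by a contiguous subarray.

Using Kadane's algorithm on [-6, -10, -4, 6, 10, 4]:

Scanning through the array:
Position 1 (value -10): max_ending_here = -10, max_so_far = -6
Position 2 (value -4): max_ending_here = -4, max_so_far = -4
Position 3 (value 6): max_ending_here = 6, max_so_far = 6
Position 4 (value 10): max_ending_here = 16, max_so_far = 16
Position 5 (value 4): max_ending_here = 20, max_so_far = 20

Maximum subarray: [6, 10, 4]
Maximum sum: 20

The maximum subarray is [6, 10, 4] with sum 20. This subarray runs from index 3 to index 5.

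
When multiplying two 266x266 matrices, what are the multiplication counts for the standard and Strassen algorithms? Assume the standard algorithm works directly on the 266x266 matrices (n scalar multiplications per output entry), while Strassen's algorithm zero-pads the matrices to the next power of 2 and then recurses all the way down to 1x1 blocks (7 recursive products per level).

Matrix multiplication for 266x266 matrices:

Strassen's algorithm requires power-of-2 dimensions. Pad 266x266 to 512x512 (next power of 2).

Standard algorithm: 266^3 = 18821096 multiplications
Strassen's algorithm: 7^(log2(512)) = 7^9 = 40353607 multiplications
Difference: 18821096 - 40353607 = -21532511 (Strassen uses MORE here due to padding overhead — for small or just-over-power-of-2 n, padding can outweigh the per-level savings)

Standard: 18821096 multiplications (266^3). Strassen: 40353607 multiplications (7^9, after padding to 512x512). Strassen reduces 8 recursive multiplications to 7 at each level.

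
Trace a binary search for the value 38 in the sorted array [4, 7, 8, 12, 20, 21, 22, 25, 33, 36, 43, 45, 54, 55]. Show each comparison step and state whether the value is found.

Binary search for 38 in [4, 7, 8, 12, 20, 21, 22, 25, 33, 36, 43, 45, 54, 55]:

lo=0, hi=13, mid=6, arr[mid]=22 -> 22 < 38, search right half
lo=7, hi=13, mid=10, arr[mid]=43 -> 43 > 38, search left half
lo=7, hi=9, mid=8, arr[mid]=33 -> 33 < 38, search right half
lo=9, hi=9, mid=9, arr[mid]=36 -> 36 < 38, search right half
lo=10 > hi=9, target 38 not found

Binary search determines that 38 is not in the array after 4 comparisons. The search space was exhausted without finding the target.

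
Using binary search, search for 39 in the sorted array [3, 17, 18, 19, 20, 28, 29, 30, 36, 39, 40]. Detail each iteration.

Binary search for 39 in [3, 17, 18, 19, 20, 28, 29, 30, 36, 39, 40]:

lo=0, hi=10, mid=5, arr[mid]=28 -> 28 < 39, search right half
lo=6, hi=10, mid=8, arr[mid]=36 -> 36 < 39, search right half
lo=9, hi=10, mid=9, arr[mid]=39 -> Found target at index 9!

Binary search finds 39 at index 9 after 3 comparisons. The search repeatedly halves the search space by comparing with the middle element.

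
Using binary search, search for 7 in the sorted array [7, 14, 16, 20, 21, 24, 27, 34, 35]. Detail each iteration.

Binary search for 7 in [7, 14, 16, 20, 21, 24, 27, 34, 35]:

lo=0, hi=8, mid=4, arr[mid]=21 -> 21 > 7, search left half
lo=0, hi=3, mid=1, arr[mid]=14 -> 14 > 7, search left half
lo=0, hi=0, mid=0, arr[mid]=7 -> Found target at index 0!

Binary search finds 7 at index 0 after 3 comparisons. The search repeatedly halves the search space by comparing with the middle element.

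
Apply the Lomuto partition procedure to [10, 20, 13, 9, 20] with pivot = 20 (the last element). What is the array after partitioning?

Lomuto partition with pivot = 20:

Initial array: [10, 20, 13, 9, 20]

arr[0]=10 <= 20: swap with position 0, array becomes [10, 20, 13, 9, 20]
arr[1]=20 <= 20: swap with position 1, array becomes [10, 20, 13, 9, 20]
arr[2]=13 <= 20: swap with position 2, array becomes [10, 20, 13, 9, 20]
arr[3]=9 <= 20: swap with position 3, array becomes [10, 20, 13, 9, 20]

Place pivot at position 4: [10, 20, 13, 9, 20]
Pivot position: 4

After partitioning with pivot 20, the array becomes [10, 20, 13, 9, 20]. The pivot is placed at index 4. All elements to the left of the pivot are <= 20, and all elements to the right are > 20.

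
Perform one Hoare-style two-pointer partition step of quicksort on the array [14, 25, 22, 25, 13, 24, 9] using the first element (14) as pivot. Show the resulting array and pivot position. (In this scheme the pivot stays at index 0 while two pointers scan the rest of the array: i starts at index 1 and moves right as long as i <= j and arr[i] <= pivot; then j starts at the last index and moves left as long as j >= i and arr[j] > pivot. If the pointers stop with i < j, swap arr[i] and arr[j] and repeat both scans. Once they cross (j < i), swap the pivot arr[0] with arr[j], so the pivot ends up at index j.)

Hoare-style two-pointer partition with pivot = 14:

Initial array: [14, 25, 22, 25, 13, 24, 9]

Pointers start at i = 1, j = 6.
i stops at index 1 (arr[1]=25 > 14), j stops at index 6 (arr[6]=9 <= 14): swap arr[1] and arr[6], array becomes [14, 9, 22, 25, 13, 24, 25]
i stops at index 2 (arr[2]=22 > 14), j stops at index 4 (arr[4]=13 <= 14): swap arr[2] and arr[4], array becomes [14, 9, 13, 25, 22, 24, 25]
i ends at 3, j ends at 2: the pointers have crossed (j < i), so scanning stops.

Swap pivot arr[0] with arr[2] to place pivot at position 2: [13, 9, 14, 25, 22, 24, 25]
Pivot position: 2

After partitioning with pivot 14, the array becomes [13, 9, 14, 25, 22, 24, 25]. The pivot is placed at index 2. All elements to the left of the pivot are <= 14, and all elements to the right are > 14.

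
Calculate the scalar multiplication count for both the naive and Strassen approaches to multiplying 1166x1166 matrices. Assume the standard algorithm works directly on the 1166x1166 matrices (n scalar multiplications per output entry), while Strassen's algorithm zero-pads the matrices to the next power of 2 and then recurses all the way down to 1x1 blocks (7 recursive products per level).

Matrix multiplication for 1166x1166 matrices:

Strassen's algorithm requires power-of-2 dimensions. Pad 1166x1166 to 2048x2048 (next power of 2).

Standard algorithm: 1166^3 = 1585242296 multiplications
Strassen's algorithm: 7^(log2(2048)) = 7^11 = 1977326743 multiplications
Difference: 1585242296 - 1977326743 = -392084447 (Strassen uses MORE here due to padding overhead — for small or just-over-power-of-2 n, padding can outweigh the per-level savings)

Standard: 1585242296 multiplications (1166^3). Strassen: 1977326743 multiplications (7^11, after padding to 2048x2048). Strassen reduces 8 recursive multiplications to 7 at each level.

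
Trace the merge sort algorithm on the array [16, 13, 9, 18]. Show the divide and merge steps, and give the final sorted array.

Merge sort trace:

Split: [16, 13, 9, 18] -> [16, 13] and [9, 18]
  Split: [16, 13] -> [16] and [13]
  Merge: [16] + [13] -> [13, 16]
  Split: [9, 18] -> [9] and [18]
  Merge: [9] + [18] -> [9, 18]
Merge: [13, 16] + [9, 18] -> [9, 13, 16, 18]

Final sorted array: [9, 13, 16, 18]

The merge sort proceeds by recursively splitting the array and merging sorted halves.
After all merges, the sorted array is [9, 13, 16, 18].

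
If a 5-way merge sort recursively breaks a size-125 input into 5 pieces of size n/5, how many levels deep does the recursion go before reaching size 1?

For divide and conquer with division factor 5:

Problem sizes at each level:
Level 0: 125
Level 1: 25
Level 2: 5
Level 3: 1

The root is level 0 and the size-1 base case is level 3 (the tree spans levels 0 through 3, i.e. 4 levels counting the root), so the depth is the number of divisions: log_5(125) = 3

The recursion tree depth is log_5(125) = 3. At each level, the problem size is divided by 5, so it takes 3 divisions to reduce to a base case of size 1. The algorithm makes 5 recursive calls at each level.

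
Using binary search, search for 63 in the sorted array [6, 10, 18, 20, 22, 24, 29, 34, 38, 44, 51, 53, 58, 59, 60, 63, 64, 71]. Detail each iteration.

Binary search for 63 in [6, 10, 18, 20, 22, 24, 29, 34, 38, 44, 51, 53, 58, 59, 60, 63, 64, 71]:

lo=0, hi=17, mid=8, arr[mid]=38 -> 38 < 63, search right half
lo=9, hi=17, mid=13, arr[mid]=59 -> 59 < 63, search right half
lo=14, hi=17, mid=15, arr[mid]=63 -> Found target at index 15!

Binary search finds 63 at index 15 after 3 comparisons. The search repeatedly halves the search space by comparing with the middle element.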